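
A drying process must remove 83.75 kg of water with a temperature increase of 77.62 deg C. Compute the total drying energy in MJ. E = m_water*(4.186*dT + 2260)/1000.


E = m_water * (4.186 * dT + 2260) / 1000
= 83.75 * (4.186 * 77.62 + 2260) / 1000
= 216.4868 MJ

216.4868 MJ


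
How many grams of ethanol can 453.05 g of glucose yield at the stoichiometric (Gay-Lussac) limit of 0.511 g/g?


Theoretical ethanol yield: m_EtOH = 0.511 * m_glucose
m_EtOH = 0.511 * 453.05 = 231.5086 g

231.5086 g


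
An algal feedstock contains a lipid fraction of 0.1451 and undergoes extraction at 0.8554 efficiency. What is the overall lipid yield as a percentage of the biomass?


Y = lipid_content * extraction_eff * 100
= 0.1451 * 0.8554 * 100
= 12.4119%

12.4119%


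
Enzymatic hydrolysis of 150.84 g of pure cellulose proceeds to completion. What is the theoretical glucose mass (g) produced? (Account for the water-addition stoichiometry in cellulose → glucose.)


glucose = cellulose * 180/162
= 150.84 * 180/162
= 167.6000 g

167.6000 g


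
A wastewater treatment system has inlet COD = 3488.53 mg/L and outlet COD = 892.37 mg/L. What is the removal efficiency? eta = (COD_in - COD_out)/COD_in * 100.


eta = (COD_in - COD_out) / COD_in * 100
= (3488.53 - 892.37) / 3488.53 * 100
= 74.4199%

74.4199%


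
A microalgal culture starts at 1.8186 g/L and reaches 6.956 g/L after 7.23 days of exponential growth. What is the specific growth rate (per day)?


mu = ln(X2/X1) / dt
= ln(6.956/1.8186) / 7.23
= 0.1856 per day

0.1856 per day


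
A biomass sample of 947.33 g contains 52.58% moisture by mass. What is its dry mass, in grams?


Wd = Ww * (1 - MC/100)
= 947.33 * (1 - 52.58/100)
= 449.2239 g

449.2239 g


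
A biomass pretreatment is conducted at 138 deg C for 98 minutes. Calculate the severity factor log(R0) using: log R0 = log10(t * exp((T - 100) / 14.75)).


logR0 = log10(t * exp((T - 100) / 14.75))
= log10(98 * exp((138 - 100) / 14.75))
= 3.1101

3.1101


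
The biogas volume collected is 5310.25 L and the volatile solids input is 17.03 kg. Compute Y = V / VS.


Y = V / VS
= 5310.25 / 17.03
= 311.8174 L/kg VS

311.8174 L/kg VS


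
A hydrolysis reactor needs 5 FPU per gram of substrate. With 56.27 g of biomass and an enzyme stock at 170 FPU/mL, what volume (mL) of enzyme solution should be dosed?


V = dosage * m_sub / activity
V = 5 * 56.27 / 170
V = 1.6550 mL

1.6550 mL


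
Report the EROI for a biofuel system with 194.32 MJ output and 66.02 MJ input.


EROI = E_out / E_in
= 194.32 / 66.02
= 2.9434

2.9434


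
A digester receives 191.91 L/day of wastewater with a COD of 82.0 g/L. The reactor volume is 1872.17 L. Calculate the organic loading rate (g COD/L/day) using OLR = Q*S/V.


OLR = Q * S / V
= 191.91 * 82.0 / 1872.17
= 8.4056 g/L/day

8.4056 g/L/day


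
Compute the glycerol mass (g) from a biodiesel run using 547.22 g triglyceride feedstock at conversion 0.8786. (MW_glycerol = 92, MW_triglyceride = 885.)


glycerol = oil * conv * (92/885)
= 547.22 * 0.8786 * 92 / 885
= 49.9802 g

49.9802 g


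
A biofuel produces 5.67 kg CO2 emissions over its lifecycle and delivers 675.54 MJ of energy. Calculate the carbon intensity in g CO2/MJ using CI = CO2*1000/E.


CI = CO2 * 1000 / E
= 5.67 * 1000 / 675.54
= 8.3933 g CO2/MJ

8.3933 g CO2/MJ


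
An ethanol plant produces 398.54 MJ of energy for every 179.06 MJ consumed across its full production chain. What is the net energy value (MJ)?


NEV = E_out - E_in
= 398.54 - 179.06
= 219.4800 MJ

219.4800 MJ


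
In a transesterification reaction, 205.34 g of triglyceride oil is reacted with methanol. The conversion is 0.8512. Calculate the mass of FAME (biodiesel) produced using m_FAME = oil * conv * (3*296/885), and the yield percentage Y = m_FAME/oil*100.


m_FAME = oil * conv * (3 * 296 / 885) = oil * conv * (888/885)
= 205.34 * 0.8512 * 888 / 885
= 175.3779 g
Y = m_FAME / oil * 100 = conv * (888/885) * 100
= 0.8512 * 888 / 885 * 100
= 85.41%

175.3779 g FAME; Y = 85.41%


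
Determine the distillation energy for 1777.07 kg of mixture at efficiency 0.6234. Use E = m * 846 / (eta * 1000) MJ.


E = m * 846 / (eta * 1000)
= 1777.07 * 846 / (0.6234 * 1000)
= 2411.6157 MJ

2411.6157 MJ


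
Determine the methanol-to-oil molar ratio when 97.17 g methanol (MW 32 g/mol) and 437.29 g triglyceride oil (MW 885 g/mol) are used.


Molar ratio = n_MeOH / n_oil = (MeOH/32) / (oil/885) = (MeOH * 885) / (32 * oil)
= (97.17 * 885) / (32 * 437.29)
= 6.1455

6.1455


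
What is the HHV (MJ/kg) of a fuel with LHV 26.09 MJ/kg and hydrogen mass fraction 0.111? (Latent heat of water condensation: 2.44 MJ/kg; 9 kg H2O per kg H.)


HHV = LHV + H_frac * 9 * 2.44
= 26.09 + 0.111 * 9 * 2.44
= 28.5276 MJ/kg

28.5276 MJ/kg


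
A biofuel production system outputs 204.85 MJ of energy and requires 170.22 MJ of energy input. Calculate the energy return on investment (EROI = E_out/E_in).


EROI = E_out / E_in
= 204.85 / 170.22
= 1.2034

1.2034


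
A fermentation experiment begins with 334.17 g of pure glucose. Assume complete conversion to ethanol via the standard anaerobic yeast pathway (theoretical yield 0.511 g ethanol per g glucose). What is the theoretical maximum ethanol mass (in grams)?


Theoretical ethanol yield: m_EtOH = 0.511 * m_glucose
m_EtOH = 0.511 * 334.17 = 170.7609 g

170.7609 g


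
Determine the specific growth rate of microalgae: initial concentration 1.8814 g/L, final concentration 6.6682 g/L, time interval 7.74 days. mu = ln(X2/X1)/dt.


mu = ln(X2/X1) / dt
= ln(6.6682/1.8814) / 7.74
= 0.1635 per day

0.1635 per day


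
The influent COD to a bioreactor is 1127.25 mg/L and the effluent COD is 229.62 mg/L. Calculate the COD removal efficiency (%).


eta = (COD_in - COD_out) / COD_in * 100
= (1127.25 - 229.62) / 1127.25 * 100
= 79.6301%

79.6301%


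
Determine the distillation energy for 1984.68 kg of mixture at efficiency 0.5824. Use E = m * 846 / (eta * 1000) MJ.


E = m * 846 / (eta * 1000)
= 1984.68 * 846 / (0.5824 * 1000)
= 2882.9658 MJ

2882.9658 MJ


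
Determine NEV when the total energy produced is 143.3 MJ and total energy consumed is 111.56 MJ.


NEV = E_out - E_in
= 143.3 - 111.56
= 31.7400 MJ

31.7400 MJ


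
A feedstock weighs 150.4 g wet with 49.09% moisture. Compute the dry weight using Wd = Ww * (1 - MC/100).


Wd = Ww * (1 - MC/100)
= 150.4 * (1 - 49.09/100)
= 76.5686 g

76.5686 g


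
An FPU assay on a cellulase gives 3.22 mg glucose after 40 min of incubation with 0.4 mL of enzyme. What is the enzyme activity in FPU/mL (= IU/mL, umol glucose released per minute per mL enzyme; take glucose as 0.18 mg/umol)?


Activity = glucose_mg / (0.18 mg/umol * V_mL * t_min)
= 3.22 / (0.18 * 0.4 * 40)
= 1.1181 FPU/mL

1.1181 FPU/mL


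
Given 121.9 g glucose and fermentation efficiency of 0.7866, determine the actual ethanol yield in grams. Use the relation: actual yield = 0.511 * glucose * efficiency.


Actual ethanol: m = 0.511 * 121.9 * 0.7866
m = 48.9980 g

48.9980 g


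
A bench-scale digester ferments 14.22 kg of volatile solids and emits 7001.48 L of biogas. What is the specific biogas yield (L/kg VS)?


Y = V / VS
= 7001.48 / 14.22
= 492.3685 L/kg VS

492.3685 L/kg VS


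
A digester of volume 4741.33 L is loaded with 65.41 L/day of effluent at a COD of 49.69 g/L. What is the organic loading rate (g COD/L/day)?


OLR = Q * S / V
= 65.41 * 49.69 / 4741.33
= 0.6855 g/L/day

0.6855 g/L/day


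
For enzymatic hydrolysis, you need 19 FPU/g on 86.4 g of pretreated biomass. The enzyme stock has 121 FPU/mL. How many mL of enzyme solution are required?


V = dosage * m_sub / activity
V = 19 * 86.4 / 121
V = 13.5669 mL

13.5669 mL


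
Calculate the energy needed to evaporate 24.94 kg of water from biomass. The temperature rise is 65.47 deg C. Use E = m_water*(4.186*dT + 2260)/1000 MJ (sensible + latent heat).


E = m_water * (4.186 * dT + 2260) / 1000
= 24.94 * (4.186 * 65.47 + 2260) / 1000
= 63.1994 MJ

63.1994 MJ


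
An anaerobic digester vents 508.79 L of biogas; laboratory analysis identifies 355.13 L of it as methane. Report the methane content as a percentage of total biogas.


CH4% = V_CH4 / V_total * 100
= 355.13 / 508.79 * 100
= 69.7989%

69.7989%


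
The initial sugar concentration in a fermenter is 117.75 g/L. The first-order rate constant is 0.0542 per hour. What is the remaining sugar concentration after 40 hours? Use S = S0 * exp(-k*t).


S = S0 * exp(-k * t)
S = 117.75 * exp(-0.0542 * 40)
S = 13.4713 g/L

13.4713 g/L


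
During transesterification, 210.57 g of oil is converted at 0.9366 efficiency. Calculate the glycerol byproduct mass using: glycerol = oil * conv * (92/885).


glycerol = oil * conv * (92/885)
= 210.57 * 0.9366 * 92 / 885
= 20.5020 g

20.5020 g


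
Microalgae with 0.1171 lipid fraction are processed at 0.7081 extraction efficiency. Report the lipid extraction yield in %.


Y = lipid_content * extraction_eff * 100
= 0.1171 * 0.7081 * 100
= 8.2919%

8.2919%


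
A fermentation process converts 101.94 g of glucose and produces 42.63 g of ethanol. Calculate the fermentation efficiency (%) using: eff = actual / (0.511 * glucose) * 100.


Fermentation efficiency = (actual / (0.511 * glucose)) * 100
= (42.63 / (0.511 * 101.94)) * 100
= 81.8370%

81.8370%


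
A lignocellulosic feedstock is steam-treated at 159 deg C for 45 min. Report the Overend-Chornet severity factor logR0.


logR0 = log10(t * exp((T - 100) / 14.75))
= log10(45 * exp((159 - 100) / 14.75))
= 3.3904

3.3904


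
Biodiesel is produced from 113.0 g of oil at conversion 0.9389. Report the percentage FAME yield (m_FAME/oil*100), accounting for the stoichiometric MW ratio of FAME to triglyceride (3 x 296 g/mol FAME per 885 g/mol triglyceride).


m_FAME = oil * conv * (3 * 296 / 885) = oil * conv * (888/885)
= 113.0 * 0.9389 * 888 / 885
= 106.4553 g
Y = m_FAME / oil * 100 = conv * (888/885) * 100
= 0.9389 * 888 / 885 * 100
= 94.21%

94.21%


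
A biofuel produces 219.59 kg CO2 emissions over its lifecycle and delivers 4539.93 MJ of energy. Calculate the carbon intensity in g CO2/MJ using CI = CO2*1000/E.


CI = CO2 * 1000 / E
= 219.59 * 1000 / 4539.93
= 48.3686 g CO2/MJ

48.3686 g CO2/MJ


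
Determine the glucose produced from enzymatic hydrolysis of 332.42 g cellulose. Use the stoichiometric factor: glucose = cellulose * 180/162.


glucose = cellulose * 180/162
= 332.42 * 180/162
= 369.3556 g

369.3556 g


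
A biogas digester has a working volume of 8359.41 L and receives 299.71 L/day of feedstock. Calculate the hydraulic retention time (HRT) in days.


HRT = V / Q
= 8359.41 / 299.71
= 27.8917 days

27.8917 days


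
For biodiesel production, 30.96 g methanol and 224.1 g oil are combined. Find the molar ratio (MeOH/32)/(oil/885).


Molar ratio = n_MeOH / n_oil = (MeOH/32) / (oil/885) = (MeOH * 885) / (32 * oil)
= (30.96 * 885) / (32 * 224.1)
= 3.8208

3.8208


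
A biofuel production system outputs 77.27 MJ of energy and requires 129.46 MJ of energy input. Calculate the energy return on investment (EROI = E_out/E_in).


EROI = E_out / E_in
= 77.27 / 129.46
= 0.5969

0.5969


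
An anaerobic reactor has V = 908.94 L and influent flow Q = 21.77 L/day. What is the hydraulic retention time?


HRT = V / Q
= 908.94 / 21.77
= 41.7520 days

41.7520 days


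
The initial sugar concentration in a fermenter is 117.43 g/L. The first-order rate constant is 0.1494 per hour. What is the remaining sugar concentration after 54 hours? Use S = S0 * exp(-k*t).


S = S0 * exp(-k * t)
S = 117.43 * exp(-0.1494 * 54)
S = 0.0368 g/L

0.0368 g/L


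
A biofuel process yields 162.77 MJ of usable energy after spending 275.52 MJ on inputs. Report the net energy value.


NEV = E_out - E_in
= 162.77 - 275.52
= -112.7500 MJ

-112.7500 MJ


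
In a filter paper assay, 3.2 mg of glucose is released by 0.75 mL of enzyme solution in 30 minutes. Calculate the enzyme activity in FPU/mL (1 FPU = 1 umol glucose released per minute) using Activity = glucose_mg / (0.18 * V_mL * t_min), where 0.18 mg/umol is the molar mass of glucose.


Activity = glucose_mg / (0.18 mg/umol * V_mL * t_min)
= 3.2 / (0.18 * 0.75 * 30)
= 0.7901 FPU/mL

0.7901 FPU/mL


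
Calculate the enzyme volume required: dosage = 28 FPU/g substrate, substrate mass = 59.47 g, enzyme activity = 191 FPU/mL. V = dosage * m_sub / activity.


V = dosage * m_sub / activity
V = 28 * 59.47 / 191
V = 8.7181 mL

8.7181 mL


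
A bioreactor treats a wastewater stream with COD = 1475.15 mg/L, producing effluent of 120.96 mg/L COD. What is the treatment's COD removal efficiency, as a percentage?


eta = (COD_in - COD_out) / COD_in * 100
= (1475.15 - 120.96) / 1475.15 * 100
= 91.8002%

91.8002%


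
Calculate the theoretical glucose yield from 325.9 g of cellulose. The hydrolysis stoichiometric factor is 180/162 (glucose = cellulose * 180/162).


glucose = cellulose * 180/162
= 325.9 * 180/162
= 362.1111 g

362.1111 g


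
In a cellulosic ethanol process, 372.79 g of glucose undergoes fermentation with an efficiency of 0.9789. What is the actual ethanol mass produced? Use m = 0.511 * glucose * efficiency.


Actual ethanol: m = 0.511 * 372.79 * 0.9789
m = 186.4762 g

186.4762 g


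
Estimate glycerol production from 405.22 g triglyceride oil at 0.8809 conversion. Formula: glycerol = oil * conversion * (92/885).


glycerol = oil * conv * (92/885)
= 405.22 * 0.8809 * 92 / 885
= 37.1075 g

37.1075 g


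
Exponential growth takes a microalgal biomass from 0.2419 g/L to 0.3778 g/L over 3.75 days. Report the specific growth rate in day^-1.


mu = ln(X2/X1) / dt
= ln(0.3778/0.2419) / 3.75
= 0.1189 per day

0.1189 per day


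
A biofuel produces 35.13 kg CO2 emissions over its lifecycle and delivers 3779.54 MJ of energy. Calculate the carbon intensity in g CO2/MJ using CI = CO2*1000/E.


CI = CO2 * 1000 / E
= 35.13 * 1000 / 3779.54
= 9.2948 g CO2/MJ

9.2948 g CO2/MJ


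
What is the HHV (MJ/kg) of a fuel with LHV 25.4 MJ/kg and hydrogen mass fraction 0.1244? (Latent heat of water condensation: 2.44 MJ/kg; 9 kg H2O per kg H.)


HHV = LHV + H_frac * 9 * 2.44
= 25.4 + 0.1244 * 9 * 2.44
= 28.1318 MJ/kg

28.1318 MJ/kg


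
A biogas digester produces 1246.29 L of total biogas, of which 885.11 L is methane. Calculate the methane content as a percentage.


CH4% = V_CH4 / V_total * 100
= 885.11 / 1246.29 * 100
= 71.0196%

71.0196%


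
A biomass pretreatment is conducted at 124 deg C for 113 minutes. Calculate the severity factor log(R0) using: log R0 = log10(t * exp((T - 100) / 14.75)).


logR0 = log10(t * exp((T - 100) / 14.75))
= log10(113 * exp((124 - 100) / 14.75))
= 2.7597

2.7597


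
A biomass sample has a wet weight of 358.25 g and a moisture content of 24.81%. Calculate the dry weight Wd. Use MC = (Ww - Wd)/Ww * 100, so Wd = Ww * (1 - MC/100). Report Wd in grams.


Wd = Ww * (1 - MC/100)
= 358.25 * (1 - 24.81/100)
= 269.3682 g

269.3682 g


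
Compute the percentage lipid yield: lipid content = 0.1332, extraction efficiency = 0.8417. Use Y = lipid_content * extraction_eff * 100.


Y = lipid_content * extraction_eff * 100
= 0.1332 * 0.8417 * 100
= 11.2114%

11.2114%


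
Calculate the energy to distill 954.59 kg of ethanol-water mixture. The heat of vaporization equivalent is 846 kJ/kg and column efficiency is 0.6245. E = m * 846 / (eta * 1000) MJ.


E = m * 846 / (eta * 1000)
= 954.59 * 846 / (0.6245 * 1000)
= 1293.1676 MJ

1293.1676 MJ


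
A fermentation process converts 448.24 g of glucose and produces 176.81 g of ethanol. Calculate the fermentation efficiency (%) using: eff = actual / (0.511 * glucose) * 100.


Fermentation efficiency = (actual / (0.511 * glucose)) * 100
= (176.81 / (0.511 * 448.24)) * 100
= 77.1925%

77.1925%


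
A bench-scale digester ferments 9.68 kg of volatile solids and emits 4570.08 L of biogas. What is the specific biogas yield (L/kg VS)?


Y = V / VS
= 4570.08 / 9.68
= 472.1157 L/kg VS

472.1157 L/kg VS


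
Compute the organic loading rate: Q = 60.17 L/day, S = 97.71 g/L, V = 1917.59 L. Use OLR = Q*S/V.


OLR = Q * S / V
= 60.17 * 97.71 / 1917.59
= 3.0659 g/L/day

3.0659 g/L/day


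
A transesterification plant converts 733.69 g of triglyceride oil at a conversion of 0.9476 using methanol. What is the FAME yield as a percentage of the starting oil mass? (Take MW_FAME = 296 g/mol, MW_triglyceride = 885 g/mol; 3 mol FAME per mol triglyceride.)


m_FAME = oil * conv * (3 * 296 / 885) = oil * conv * (888/885)
= 733.69 * 0.9476 * 888 / 885
= 697.6014 g
Y = m_FAME / oil * 100 = conv * (888/885) * 100
= 0.9476 * 888 / 885 * 100
= 95.08%

95.08%


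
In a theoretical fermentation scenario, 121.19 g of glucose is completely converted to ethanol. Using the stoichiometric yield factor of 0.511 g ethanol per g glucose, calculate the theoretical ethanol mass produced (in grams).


Theoretical ethanol yield: m_EtOH = 0.511 * m_glucose
m_EtOH = 0.511 * 121.19 = 61.9281 g

61.9281 g


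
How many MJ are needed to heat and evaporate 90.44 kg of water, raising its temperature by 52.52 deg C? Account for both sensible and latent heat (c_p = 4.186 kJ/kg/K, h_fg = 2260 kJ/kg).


E = m_water * (4.186 * dT + 2260) / 1000
= 90.44 * (4.186 * 52.52 + 2260) / 1000
= 224.2775 MJ

224.2775 MJ


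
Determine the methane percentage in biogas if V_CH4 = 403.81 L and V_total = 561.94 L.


CH4% = V_CH4 / V_total * 100
= 403.81 / 561.94 * 100
= 71.8600%

71.8600%


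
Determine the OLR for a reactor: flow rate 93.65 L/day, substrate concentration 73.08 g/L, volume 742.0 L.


OLR = Q * S / V
= 93.65 * 73.08 / 742.0
= 9.2236 g/L/day

9.2236 g/L/day


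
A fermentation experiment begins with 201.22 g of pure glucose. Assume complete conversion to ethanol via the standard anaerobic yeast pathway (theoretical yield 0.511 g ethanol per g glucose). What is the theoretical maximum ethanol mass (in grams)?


Theoretical ethanol yield: m_EtOH = 0.511 * m_glucose
m_EtOH = 0.511 * 201.22 = 102.8234 g

102.8234 g


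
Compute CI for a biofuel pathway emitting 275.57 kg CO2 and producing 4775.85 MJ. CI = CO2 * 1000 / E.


CI = CO2 * 1000 / E
= 275.57 * 1000 / 4775.85
= 57.7007 g CO2/MJ

57.7007 g CO2/MJ


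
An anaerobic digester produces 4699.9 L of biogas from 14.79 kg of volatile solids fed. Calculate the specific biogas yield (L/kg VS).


Y = V / VS
= 4699.9 / 14.79
= 317.7755 L/kg VS

317.7755 L/kg VS


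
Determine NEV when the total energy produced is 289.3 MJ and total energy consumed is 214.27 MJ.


NEV = E_out - E_in
= 289.3 - 214.27
= 75.0300 MJ

75.0300 MJ


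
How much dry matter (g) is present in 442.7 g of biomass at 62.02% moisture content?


Wd = Ww * (1 - MC/100)
= 442.7 * (1 - 62.02/100)
= 168.1375 g

168.1375 g


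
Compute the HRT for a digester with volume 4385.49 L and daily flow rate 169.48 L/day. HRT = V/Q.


HRT = V / Q
= 4385.49 / 169.48
= 25.8762 days

25.8762 days


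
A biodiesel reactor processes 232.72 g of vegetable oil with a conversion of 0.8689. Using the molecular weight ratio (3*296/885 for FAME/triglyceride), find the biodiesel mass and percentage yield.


m_FAME = oil * conv * (3 * 296 / 885) = oil * conv * (888/885)
= 232.72 * 0.8689 * 888 / 885
= 202.8959 g
Y = m_FAME / oil * 100 = conv * (888/885) * 100
= 0.8689 * 888 / 885 * 100
= 87.18%

202.8959 g FAME; Y = 87.18%


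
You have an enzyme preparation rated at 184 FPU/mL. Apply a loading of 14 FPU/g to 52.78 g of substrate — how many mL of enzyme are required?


V = dosage * m_sub / activity
V = 14 * 52.78 / 184
V = 4.0159 mL

4.0159 mL


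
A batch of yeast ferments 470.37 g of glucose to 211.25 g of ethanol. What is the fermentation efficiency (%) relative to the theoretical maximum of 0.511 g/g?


Fermentation efficiency = (actual / (0.511 * glucose)) * 100
= (211.25 / (0.511 * 470.37)) * 100
= 87.8893%

87.8893%


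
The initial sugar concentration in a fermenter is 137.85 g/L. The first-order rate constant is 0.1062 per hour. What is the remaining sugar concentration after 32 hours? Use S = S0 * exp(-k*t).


S = S0 * exp(-k * t)
S = 137.85 * exp(-0.1062 * 32)
S = 4.6079 g/L

4.6079 g/L


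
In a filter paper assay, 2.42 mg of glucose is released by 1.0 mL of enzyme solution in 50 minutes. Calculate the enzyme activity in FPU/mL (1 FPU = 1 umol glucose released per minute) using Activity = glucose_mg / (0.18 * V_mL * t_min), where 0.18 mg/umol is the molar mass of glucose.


Activity = glucose_mg / (0.18 mg/umol * V_mL * t_min)
= 2.42 / (0.18 * 1.0 * 50)
= 0.2689 FPU/mL

0.2689 FPU/mL


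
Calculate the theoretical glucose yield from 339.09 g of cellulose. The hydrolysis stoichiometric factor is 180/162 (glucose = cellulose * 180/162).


glucose = cellulose * 180/162
= 339.09 * 180/162
= 376.7667 g

376.7667 g


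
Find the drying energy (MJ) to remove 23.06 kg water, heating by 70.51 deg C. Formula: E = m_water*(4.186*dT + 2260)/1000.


E = m_water * (4.186 * dT + 2260) / 1000
= 23.06 * (4.186 * 70.51 + 2260) / 1000
= 58.9219 MJ

58.9219 MJ


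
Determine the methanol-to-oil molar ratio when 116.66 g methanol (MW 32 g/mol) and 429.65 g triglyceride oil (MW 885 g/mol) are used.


Molar ratio = n_MeOH / n_oil = (MeOH/32) / (oil/885) = (MeOH * 885) / (32 * oil)
= (116.66 * 885) / (32 * 429.65)
= 7.5093

7.5093


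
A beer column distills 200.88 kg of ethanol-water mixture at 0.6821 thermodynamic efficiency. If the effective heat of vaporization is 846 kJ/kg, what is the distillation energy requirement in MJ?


E = m * 846 / (eta * 1000)
= 200.88 * 846 / (0.6821 * 1000)
= 249.1489 MJ

249.1489 MJ


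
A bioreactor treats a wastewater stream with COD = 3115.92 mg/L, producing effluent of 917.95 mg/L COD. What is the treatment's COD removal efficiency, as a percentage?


eta = (COD_in - COD_out) / COD_in * 100
= (3115.92 - 917.95) / 3115.92 * 100
= 70.5400%

70.5400%


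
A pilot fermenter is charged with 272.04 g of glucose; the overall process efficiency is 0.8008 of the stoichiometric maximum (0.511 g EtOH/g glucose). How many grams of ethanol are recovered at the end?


Actual ethanol: m = 0.511 * 272.04 * 0.8008
m = 111.3212 g

111.3212 g


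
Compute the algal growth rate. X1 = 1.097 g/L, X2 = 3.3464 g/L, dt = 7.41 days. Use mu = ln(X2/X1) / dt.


mu = ln(X2/X1) / dt
= ln(3.3464/1.097) / 7.41
= 0.1505 per day

0.1505 per day


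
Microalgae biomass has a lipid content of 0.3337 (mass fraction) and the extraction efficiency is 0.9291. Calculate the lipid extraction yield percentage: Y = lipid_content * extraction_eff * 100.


Y = lipid_content * extraction_eff * 100
= 0.3337 * 0.9291 * 100
= 31.0041%

31.0041%


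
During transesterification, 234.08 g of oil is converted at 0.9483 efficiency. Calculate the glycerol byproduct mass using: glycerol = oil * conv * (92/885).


glycerol = oil * conv * (92/885)
= 234.08 * 0.9483 * 92 / 885
= 23.0757 g

23.0757 g


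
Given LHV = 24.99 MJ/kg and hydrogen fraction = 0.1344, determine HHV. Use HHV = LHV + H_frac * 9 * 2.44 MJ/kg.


HHV = LHV + H_frac * 9 * 2.44
= 24.99 + 0.1344 * 9 * 2.44
= 27.9414 MJ/kg

27.9414 MJ/kg


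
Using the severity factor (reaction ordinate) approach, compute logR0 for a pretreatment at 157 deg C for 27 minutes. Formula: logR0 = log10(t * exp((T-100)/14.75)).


logR0 = log10(t * exp((T - 100) / 14.75))
= log10(27 * exp((157 - 100) / 14.75))
= 3.1097

3.1097


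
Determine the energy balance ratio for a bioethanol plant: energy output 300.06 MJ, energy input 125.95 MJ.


EROI = E_out / E_in
= 300.06 / 125.95
= 2.3824

2.3824


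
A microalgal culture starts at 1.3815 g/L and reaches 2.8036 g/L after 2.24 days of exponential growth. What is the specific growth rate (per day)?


mu = ln(X2/X1) / dt
= ln(2.8036/1.3815) / 2.24
= 0.3160 per day

0.3160 per day


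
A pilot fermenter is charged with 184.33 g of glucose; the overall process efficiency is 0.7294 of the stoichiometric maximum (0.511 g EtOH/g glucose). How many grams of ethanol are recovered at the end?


Actual ethanol: m = 0.511 * 184.33 * 0.7294
m = 68.7041 g

68.7041 g


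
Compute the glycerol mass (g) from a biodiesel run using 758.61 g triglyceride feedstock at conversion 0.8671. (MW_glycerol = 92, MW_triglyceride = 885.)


glycerol = oil * conv * (92/885)
= 758.61 * 0.8671 * 92 / 885
= 68.3805 g

68.3805 g


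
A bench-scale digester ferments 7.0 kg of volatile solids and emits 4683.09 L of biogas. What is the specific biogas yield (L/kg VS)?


Y = V / VS
= 4683.09 / 7.0
= 669.0129 L/kg VS

669.0129 L/kg VS


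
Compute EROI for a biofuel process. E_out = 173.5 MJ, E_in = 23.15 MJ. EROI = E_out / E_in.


EROI = E_out / E_in
= 173.5 / 23.15
= 7.4946

7.4946


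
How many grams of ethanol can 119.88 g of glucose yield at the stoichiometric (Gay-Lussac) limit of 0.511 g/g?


Theoretical ethanol yield: m_EtOH = 0.511 * m_glucose
m_EtOH = 0.511 * 119.88 = 61.2587 g

61.2587 g


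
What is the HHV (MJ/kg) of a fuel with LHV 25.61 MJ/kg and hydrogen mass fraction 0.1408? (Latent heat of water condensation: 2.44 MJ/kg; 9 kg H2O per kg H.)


HHV = LHV + H_frac * 9 * 2.44
= 25.61 + 0.1408 * 9 * 2.44
= 28.7020 MJ/kg

28.7020 MJ/kg


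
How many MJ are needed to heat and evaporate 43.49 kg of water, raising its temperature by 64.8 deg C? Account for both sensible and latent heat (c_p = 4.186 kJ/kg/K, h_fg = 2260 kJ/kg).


E = m_water * (4.186 * dT + 2260) / 1000
= 43.49 * (4.186 * 64.8 + 2260) / 1000
= 110.0842 MJ

110.0842 MJ


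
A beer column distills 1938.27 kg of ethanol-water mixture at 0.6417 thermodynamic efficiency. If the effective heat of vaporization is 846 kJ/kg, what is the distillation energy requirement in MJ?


E = m * 846 / (eta * 1000)
= 1938.27 * 846 / (0.6417 * 1000)
= 2555.3630 MJ

2555.3630 MJ


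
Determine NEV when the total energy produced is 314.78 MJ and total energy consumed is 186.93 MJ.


NEV = E_out - E_in
= 314.78 - 186.93
= 127.8500 MJ

127.8500 MJ


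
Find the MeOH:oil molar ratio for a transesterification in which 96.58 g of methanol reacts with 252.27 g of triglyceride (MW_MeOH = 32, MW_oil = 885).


Molar ratio = n_MeOH / n_oil = (MeOH/32) / (oil/885) = (MeOH * 885) / (32 * oil)
= (96.58 * 885) / (32 * 252.27)
= 10.5880

10.5880


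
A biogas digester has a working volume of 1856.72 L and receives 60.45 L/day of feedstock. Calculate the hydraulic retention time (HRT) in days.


HRT = V / Q
= 1856.72 / 60.45
= 30.7150 days

30.7150 days


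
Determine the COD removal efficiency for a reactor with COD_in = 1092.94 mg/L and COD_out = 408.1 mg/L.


eta = (COD_in - COD_out) / COD_in * 100
= (1092.94 - 408.1) / 1092.94 * 100
= 62.6603%

62.6603%


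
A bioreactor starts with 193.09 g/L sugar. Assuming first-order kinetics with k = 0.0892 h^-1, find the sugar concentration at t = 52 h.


S = S0 * exp(-k * t)
S = 193.09 * exp(-0.0892 * 52)
S = 1.8678 g/L

1.8678 g/L


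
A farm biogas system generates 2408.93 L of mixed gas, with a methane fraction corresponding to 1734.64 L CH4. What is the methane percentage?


CH4% = V_CH4 / V_total * 100
= 1734.64 / 2408.93 * 100
= 72.0087%

72.0087%


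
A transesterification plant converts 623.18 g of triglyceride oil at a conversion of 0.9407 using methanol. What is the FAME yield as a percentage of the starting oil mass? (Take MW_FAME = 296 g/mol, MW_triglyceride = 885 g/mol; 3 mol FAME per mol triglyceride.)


m_FAME = oil * conv * (3 * 296 / 885) = oil * conv * (888/885)
= 623.18 * 0.9407 * 888 / 885
= 588.2126 g
Y = m_FAME / oil * 100 = conv * (888/885) * 100
= 0.9407 * 888 / 885 * 100
= 94.39%

94.39%


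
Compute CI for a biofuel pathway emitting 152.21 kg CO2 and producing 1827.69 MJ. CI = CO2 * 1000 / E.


CI = CO2 * 1000 / E
= 152.21 * 1000 / 1827.69
= 83.2800 g CO2/MJ

83.2800 g CO2/MJ


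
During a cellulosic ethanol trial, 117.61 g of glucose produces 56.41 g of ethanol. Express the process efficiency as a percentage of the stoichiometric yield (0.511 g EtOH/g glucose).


Fermentation efficiency = (actual / (0.511 * glucose)) * 100
= (56.41 / (0.511 * 117.61)) * 100
= 93.8622%

93.8622%


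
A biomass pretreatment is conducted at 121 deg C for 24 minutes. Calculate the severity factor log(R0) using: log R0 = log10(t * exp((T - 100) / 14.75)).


logR0 = log10(t * exp((T - 100) / 14.75))
= log10(24 * exp((121 - 100) / 14.75))
= 1.9985

1.9985


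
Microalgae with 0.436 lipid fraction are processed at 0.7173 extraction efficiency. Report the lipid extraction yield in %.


Y = lipid_content * extraction_eff * 100
= 0.436 * 0.7173 * 100
= 31.2743%

31.2743%


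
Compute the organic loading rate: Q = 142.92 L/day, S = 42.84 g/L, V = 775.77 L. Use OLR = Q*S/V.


OLR = Q * S / V
= 142.92 * 42.84 / 775.77
= 7.8924 g/L/day

7.8924 g/L/day


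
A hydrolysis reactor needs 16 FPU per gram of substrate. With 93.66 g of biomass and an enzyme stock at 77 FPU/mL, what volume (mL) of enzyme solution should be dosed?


V = dosage * m_sub / activity
V = 16 * 93.66 / 77
V = 19.4618 mL

19.4618 mL


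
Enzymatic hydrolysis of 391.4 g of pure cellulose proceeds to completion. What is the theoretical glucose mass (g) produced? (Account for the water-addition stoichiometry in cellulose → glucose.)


glucose = cellulose * 180/162
= 391.4 * 180/162
= 434.8889 g

434.8889 g


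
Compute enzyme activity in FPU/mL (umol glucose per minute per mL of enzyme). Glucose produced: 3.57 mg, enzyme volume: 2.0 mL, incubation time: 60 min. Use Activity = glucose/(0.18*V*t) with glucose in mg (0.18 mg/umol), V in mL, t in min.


Activity = glucose_mg / (0.18 mg/umol * V_mL * t_min)
= 3.57 / (0.18 * 2.0 * 60)
= 0.1653 FPU/mL

0.1653 FPU/mL


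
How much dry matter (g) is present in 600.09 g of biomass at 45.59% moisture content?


Wd = Ww * (1 - MC/100)
= 600.09 * (1 - 45.59/100)
= 326.5090 g

326.5090 g


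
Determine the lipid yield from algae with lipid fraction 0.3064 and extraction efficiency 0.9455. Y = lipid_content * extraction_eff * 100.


Y = lipid_content * extraction_eff * 100
= 0.3064 * 0.9455 * 100
= 28.9701%

28.9701%


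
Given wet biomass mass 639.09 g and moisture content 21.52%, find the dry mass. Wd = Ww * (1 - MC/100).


Wd = Ww * (1 - MC/100)
= 639.09 * (1 - 21.52/100)
= 501.5578 g

501.5578 g


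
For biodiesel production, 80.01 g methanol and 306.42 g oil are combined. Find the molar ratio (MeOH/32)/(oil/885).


Molar ratio = n_MeOH / n_oil = (MeOH/32) / (oil/885) = (MeOH * 885) / (32 * oil)
= (80.01 * 885) / (32 * 306.42)
= 7.2214

7.2214


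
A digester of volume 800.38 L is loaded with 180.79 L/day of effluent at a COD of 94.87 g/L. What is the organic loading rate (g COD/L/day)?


OLR = Q * S / V
= 180.79 * 94.87 / 800.38
= 21.4293 g/L/day

21.4293 g/L/day


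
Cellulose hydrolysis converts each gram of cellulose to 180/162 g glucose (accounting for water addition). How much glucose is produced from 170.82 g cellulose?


glucose = cellulose * 180/162
= 170.82 * 180/162
= 189.8000 g

189.8000 g


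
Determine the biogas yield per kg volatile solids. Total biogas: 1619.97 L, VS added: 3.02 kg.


Y = V / VS
= 1619.97 / 3.02
= 536.4139 L/kg VS

536.4139 L/kg VS


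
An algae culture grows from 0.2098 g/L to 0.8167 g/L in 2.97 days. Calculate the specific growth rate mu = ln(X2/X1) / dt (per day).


mu = ln(X2/X1) / dt
= ln(0.8167/0.2098) / 2.97
= 0.4576 per day

0.4576 per day


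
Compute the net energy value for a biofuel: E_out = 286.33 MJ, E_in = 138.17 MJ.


NEV = E_out - E_in
= 286.33 - 138.17
= 148.1600 MJ

148.1600 MJ


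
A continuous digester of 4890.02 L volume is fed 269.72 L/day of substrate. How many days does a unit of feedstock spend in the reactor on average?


HRT = V / Q
= 4890.02 / 269.72
= 18.1300 days

18.1300 days


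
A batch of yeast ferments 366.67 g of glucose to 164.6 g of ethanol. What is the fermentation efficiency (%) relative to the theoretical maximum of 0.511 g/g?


Fermentation efficiency = (actual / (0.511 * glucose)) * 100
= (164.6 / (0.511 * 366.67)) * 100
= 87.8483%

87.8483%


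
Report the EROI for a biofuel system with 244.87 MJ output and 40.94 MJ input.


EROI = E_out / E_in
= 244.87 / 40.94
= 5.9812

5.9812


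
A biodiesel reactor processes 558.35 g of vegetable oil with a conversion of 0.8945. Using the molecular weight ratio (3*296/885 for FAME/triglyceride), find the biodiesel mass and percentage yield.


m_FAME = oil * conv * (3 * 296 / 885) = oil * conv * (888/885)
= 558.35 * 0.8945 * 888 / 885
= 501.1371 g
Y = m_FAME / oil * 100 = conv * (888/885) * 100
= 0.8945 * 888 / 885 * 100
= 89.75%

501.1371 g FAME; Y = 89.75%


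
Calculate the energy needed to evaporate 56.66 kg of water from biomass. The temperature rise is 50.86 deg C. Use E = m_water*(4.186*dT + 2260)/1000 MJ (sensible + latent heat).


E = m_water * (4.186 * dT + 2260) / 1000
= 56.66 * (4.186 * 50.86 + 2260) / 1000
= 140.1145 MJ

140.1145 MJ


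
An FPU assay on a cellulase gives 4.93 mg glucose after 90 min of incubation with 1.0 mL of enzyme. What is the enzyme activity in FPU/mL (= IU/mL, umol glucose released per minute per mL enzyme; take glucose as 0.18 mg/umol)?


Activity = glucose_mg / (0.18 mg/umol * V_mL * t_min)
= 4.93 / (0.18 * 1.0 * 90)
= 0.3043 FPU/mL

0.3043 FPU/mL


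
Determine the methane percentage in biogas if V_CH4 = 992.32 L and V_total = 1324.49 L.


CH4% = V_CH4 / V_total * 100
= 992.32 / 1324.49 * 100
= 74.9209%

74.9209%


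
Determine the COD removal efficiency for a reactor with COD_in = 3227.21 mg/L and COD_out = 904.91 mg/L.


eta = (COD_in - COD_out) / COD_in * 100
= (3227.21 - 904.91) / 3227.21 * 100
= 71.9600%

71.9600%


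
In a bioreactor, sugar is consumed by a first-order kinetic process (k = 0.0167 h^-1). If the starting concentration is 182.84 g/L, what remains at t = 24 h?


S = S0 * exp(-k * t)
S = 182.84 * exp(-0.0167 * 24)
S = 122.4633 g/L

122.4633 g/L


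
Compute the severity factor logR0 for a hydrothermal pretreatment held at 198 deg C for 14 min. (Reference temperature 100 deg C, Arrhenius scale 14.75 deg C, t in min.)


logR0 = log10(t * exp((T - 100) / 14.75))
= log10(14 * exp((198 - 100) / 14.75))
= 4.0316

4.0316


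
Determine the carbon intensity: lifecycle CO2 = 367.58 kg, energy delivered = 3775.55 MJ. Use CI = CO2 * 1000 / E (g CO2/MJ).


CI = CO2 * 1000 / E
= 367.58 * 1000 / 3775.55
= 97.3580 g CO2/MJ

97.3580 g CO2/MJ


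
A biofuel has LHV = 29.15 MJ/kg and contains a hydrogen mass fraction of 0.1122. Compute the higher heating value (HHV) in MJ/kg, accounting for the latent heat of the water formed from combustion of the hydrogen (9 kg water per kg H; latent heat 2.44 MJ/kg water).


HHV = LHV + H_frac * 9 * 2.44
= 29.15 + 0.1122 * 9 * 2.44
= 31.6139 MJ/kg

31.6139 MJ/kg


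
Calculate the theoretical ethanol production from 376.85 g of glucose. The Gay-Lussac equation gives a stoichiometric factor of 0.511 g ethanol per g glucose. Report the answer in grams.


Theoretical ethanol yield: m_EtOH = 0.511 * m_glucose
m_EtOH = 0.511 * 376.85 = 192.5704 g

192.5704 g


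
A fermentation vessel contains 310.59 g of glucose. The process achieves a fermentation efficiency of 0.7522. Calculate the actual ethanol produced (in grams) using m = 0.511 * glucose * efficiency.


Actual ethanol: m = 0.511 * 310.59 * 0.7522
m = 119.3828 g

119.3828 g


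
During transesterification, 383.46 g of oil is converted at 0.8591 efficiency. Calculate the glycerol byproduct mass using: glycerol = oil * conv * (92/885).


glycerol = oil * conv * (92/885)
= 383.46 * 0.8591 * 92 / 885
= 34.2459 g

34.2459 g


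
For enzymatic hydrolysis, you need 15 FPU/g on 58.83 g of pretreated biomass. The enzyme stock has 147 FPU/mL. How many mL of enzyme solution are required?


V = dosage * m_sub / activity
V = 15 * 58.83 / 147
V = 6.0031 mL

6.0031 mL


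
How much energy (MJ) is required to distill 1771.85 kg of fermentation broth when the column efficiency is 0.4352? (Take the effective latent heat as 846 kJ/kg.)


E = m * 846 / (eta * 1000)
= 1771.85 * 846 / (0.4352 * 1000)
= 3444.3591 MJ

3444.3591 MJ


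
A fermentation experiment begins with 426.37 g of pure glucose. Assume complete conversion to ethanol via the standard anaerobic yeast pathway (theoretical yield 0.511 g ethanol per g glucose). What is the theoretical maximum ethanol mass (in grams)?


Theoretical ethanol yield: m_EtOH = 0.511 * m_glucose
m_EtOH = 0.511 * 426.37 = 217.8751 g

217.8751 g


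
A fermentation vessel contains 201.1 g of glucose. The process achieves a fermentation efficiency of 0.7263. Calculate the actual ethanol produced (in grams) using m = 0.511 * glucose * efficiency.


Actual ethanol: m = 0.511 * 201.1 * 0.7263
m = 74.6361 g

74.6361 g


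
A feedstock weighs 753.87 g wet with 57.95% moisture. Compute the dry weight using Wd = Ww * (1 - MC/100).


Wd = Ww * (1 - MC/100)
= 753.87 * (1 - 57.95/100)
= 317.0023 g

317.0023 g


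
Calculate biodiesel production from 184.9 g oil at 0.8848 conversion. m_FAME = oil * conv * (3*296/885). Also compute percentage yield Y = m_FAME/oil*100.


m_FAME = oil * conv * (3 * 296 / 885) = oil * conv * (888/885)
= 184.9 * 0.8848 * 888 / 885
= 164.1541 g
Y = m_FAME / oil * 100 = conv * (888/885) * 100
= 0.8848 * 888 / 885 * 100
= 88.78%

164.1541 g FAME; Y = 88.78%


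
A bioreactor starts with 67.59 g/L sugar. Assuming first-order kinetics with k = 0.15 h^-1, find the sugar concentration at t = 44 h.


S = S0 * exp(-k * t)
S = 67.59 * exp(-0.15 * 44)
S = 0.0919 g/L

0.0919 g/L


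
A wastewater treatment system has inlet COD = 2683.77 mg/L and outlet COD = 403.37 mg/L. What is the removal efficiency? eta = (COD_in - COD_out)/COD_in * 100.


eta = (COD_in - COD_out) / COD_in * 100
= (2683.77 - 403.37) / 2683.77 * 100
= 84.9700%

84.9700%


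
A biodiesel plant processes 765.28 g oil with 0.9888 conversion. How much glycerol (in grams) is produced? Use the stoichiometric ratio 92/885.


glycerol = oil * conv * (92/885)
= 765.28 * 0.9888 * 92 / 885
= 78.6635 g

78.6635 g


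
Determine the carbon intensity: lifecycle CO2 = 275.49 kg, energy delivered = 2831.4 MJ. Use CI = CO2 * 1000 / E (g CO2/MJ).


CI = CO2 * 1000 / E
= 275.49 * 1000 / 2831.4
= 97.2982 g CO2/MJ

97.2982 g CO2/MJ


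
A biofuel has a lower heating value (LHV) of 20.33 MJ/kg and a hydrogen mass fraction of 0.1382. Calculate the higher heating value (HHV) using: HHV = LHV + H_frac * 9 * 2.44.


HHV = LHV + H_frac * 9 * 2.44
= 20.33 + 0.1382 * 9 * 2.44
= 23.3649 MJ/kg

23.3649 MJ/kg


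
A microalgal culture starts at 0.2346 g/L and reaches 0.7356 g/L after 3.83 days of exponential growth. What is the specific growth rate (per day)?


mu = ln(X2/X1) / dt
= ln(0.7356/0.2346) / 3.83
= 0.2984 per day

0.2984 per day


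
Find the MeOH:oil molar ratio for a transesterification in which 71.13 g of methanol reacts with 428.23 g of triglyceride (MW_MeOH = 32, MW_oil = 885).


Molar ratio = n_MeOH / n_oil = (MeOH/32) / (oil/885) = (MeOH * 885) / (32 * oil)
= (71.13 * 885) / (32 * 428.23)
= 4.5938

4.5938


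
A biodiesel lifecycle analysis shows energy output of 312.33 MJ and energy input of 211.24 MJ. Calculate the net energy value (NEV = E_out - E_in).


NEV = E_out - E_in
= 312.33 - 211.24
= 101.0900 MJ

101.0900 MJ


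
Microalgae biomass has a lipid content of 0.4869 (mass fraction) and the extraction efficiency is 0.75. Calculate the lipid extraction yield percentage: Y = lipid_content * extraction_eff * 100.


Y = lipid_content * extraction_eff * 100
= 0.4869 * 0.75 * 100
= 36.5175%

36.5175%
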